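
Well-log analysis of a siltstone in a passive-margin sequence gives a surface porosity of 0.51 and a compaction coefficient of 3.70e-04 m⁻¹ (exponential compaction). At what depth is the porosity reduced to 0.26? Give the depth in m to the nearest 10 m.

Working in km (1 km = 1000 m; β in km⁻¹ = β in m⁻¹ × 1000):
Invert Athy's law: Z = ln(n₀/n) / β
Z = ln(0.51/0.26) / 0.37 = ln(1.962) / 0.37 = 0.6737 / 0.37 = 1.821 km

1820 m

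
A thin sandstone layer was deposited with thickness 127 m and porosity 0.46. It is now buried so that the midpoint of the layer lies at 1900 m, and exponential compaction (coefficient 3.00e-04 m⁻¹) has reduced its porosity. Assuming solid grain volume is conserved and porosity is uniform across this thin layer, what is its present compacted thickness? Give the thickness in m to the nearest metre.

93 m

Working in km (1 km = 1000 m; k in km⁻¹ = k in m⁻¹ × 1000):
Porosity at 1.9 km: n = 0.46·exp(−0.3×1.9) = 0.2601
Solid-volume conservation: h(1−n) = h₀(1−n₀) ⇒ h = h₀·(1−n₀)/(1−n)
h = 0.127 × (1 − 0.46)/(1 − 0.2601) = 0.127 × 0.7299 = 0.0927 km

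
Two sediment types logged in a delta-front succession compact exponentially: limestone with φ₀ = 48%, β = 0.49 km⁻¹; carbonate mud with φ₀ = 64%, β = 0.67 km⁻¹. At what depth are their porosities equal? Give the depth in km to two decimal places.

1.60 km

Set φ₀ₐ e^(−βₐz) = φ₀ᵦ e^(−βᵦz) ⇒ ln(φ₀ₐ/φ₀ᵦ) = (βₐ − βᵦ)·z
z = ln(0.48/0.64) / (0.49 − 0.67) = -0.2877 / -0.18 = 1.598 km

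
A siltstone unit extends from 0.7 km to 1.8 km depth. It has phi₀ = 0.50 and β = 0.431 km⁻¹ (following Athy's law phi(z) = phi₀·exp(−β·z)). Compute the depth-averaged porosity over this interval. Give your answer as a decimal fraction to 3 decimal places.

0.294

⟨phi⟩ = (1/(z₂−z₁)) ∫ phi₀ e^(−βz) dz = phi₀·(e^(−β·z₁) − e^(−β·z₂)) / (β·(z₂−z₁))
e^(−0.431×0.7) = 0.7396; e^(−0.431×1.8) = 0.4603
⟨phi⟩ = 0.5 × (0.7396 − 0.4603) / (0.431 × 1.1) = 0.5 × 0.5890 = 0.2945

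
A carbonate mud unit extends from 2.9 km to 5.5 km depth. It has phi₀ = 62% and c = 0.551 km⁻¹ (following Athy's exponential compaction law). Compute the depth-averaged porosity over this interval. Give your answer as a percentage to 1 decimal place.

6.7%

⟨phi⟩ = (1/(z₂−z₁)) ∫ phi₀ e^(−cz) dz = phi₀·(e^(−c·z₁) − e^(−c·z₂)) / (c·(z₂−z₁))
e^(−0.551×2.9) = 0.2023; e^(−0.551×5.5) = 0.0483
⟨phi⟩ = 0.62 × (0.2023 − 0.0483) / (0.551 × 2.6) = 0.62 × 0.1075 = 0.0667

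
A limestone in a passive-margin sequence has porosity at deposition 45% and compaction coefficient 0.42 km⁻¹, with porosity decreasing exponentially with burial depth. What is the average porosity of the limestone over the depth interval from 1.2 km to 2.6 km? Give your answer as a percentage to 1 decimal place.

20.6%

⟨phi⟩ = (1/(d₂−d₁)) ∫ phi₀ e^(−cd) dd = phi₀·(e^(−c·d₁) − e^(−c·d₂)) / (c·(d₂−d₁))
e^(−0.42×1.2) = 0.6041; e^(−0.42×2.6) = 0.3355
⟨phi⟩ = 0.45 × (0.6041 − 0.3355) / (0.42 × 1.4) = 0.45 × 0.4567 = 0.2055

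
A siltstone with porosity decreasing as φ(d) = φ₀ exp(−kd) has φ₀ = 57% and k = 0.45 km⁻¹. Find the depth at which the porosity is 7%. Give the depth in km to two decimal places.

4.66 km

Invert Athy's law: d = ln(φ₀/φ) / k
d = ln(0.57/0.07) / 0.45 = ln(8.143) / 0.45 = 2.0971 / 0.45 = 4.660 km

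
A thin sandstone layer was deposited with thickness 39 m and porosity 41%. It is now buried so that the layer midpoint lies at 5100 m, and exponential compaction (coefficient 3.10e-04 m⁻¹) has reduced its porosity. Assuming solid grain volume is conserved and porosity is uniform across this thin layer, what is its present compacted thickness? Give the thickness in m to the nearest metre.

Working in km (1 km = 1000 m; c in km⁻¹ = c in m⁻¹ × 1000):
Porosity at 5.1 km: phi = 0.41·exp(−0.31×5.1) = 0.0844
Solid-volume conservation: h(1−phi) = h₀(1−phi₀) ⇒ h = h₀·(1−phi₀)/(1−phi)
h = 0.039 × (1 − 0.41)/(1 − 0.0844) = 0.039 × 0.6444 = 0.0251 km

25 m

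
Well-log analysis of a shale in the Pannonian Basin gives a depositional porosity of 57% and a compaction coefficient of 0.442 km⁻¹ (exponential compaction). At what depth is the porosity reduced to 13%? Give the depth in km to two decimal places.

Invert Athy's law: z = ln(phi₀/phi) / c
z = ln(0.57/0.13) / 0.442 = ln(4.385) / 0.442 = 1.4781 / 0.442 = 3.344 km

3.34 km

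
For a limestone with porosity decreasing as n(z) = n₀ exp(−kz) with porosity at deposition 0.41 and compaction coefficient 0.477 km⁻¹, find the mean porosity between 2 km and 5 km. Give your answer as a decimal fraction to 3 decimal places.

⟨n⟩ = (1/(z₂−z₁)) ∫ n₀ e^(−kz) dz = n₀·(e^(−k·z₁) − e^(−k·z₂)) / (k·(z₂−z₁))
e^(−0.477×2) = 0.3852; e^(−0.477×5) = 0.0921
⟨n⟩ = 0.41 × (0.3852 − 0.0921) / (0.477 × 3) = 0.41 × 0.2048 = 0.0840

0.084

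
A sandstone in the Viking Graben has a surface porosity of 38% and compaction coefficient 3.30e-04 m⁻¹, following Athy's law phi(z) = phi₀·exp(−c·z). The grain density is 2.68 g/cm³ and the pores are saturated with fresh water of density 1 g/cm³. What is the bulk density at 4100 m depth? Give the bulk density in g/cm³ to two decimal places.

Working in km (1 km = 1000 m; c in km⁻¹ = c in m⁻¹ × 1000):
Porosity at depth: phi = 0.38·exp(−0.33×4.1) = 0.38×0.2585 = 0.0982
Bulk density: ρ_b = (1−phi)ρ_g + phi·ρ_f = 0.9018×2.68 + 0.0982×1
       = 2.417 + 0.098 = 2.515 g/cm³

2.51 g/cm³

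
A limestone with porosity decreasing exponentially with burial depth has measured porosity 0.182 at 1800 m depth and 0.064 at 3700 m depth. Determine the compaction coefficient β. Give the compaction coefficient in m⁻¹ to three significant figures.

0.000550 m⁻¹

Working in km (1 km = 1000 m; β in km⁻¹ = β in m⁻¹ × 1000):
Athy: n(Z) = n₀ e^(−βZ) ⇒ n₁/n₂ = e^{β(Z₂−Z₁)} ⇒ β = ln(n₁/n₂)/(Z₂−Z₁)
β = ln(0.182/0.064) / (3.7 − 1.8) = ln(2.844) / 1.9 = 1.0451 / 1.9 = 0.5501 km⁻¹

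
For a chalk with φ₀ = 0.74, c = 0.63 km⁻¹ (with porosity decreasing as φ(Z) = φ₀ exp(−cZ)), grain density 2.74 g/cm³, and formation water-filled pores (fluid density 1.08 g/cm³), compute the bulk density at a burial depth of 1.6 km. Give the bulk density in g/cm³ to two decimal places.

2.29 g/cm³

Porosity at depth: φ = 0.74·exp(−0.63×1.6) = 0.74×0.3649 = 0.2701
Bulk density: ρ_b = (1−φ)ρ_g + φ·ρ_f = 0.7299×2.74 + 0.2701×1.08
       = 2.000 + 0.292 = 2.292 g/cm³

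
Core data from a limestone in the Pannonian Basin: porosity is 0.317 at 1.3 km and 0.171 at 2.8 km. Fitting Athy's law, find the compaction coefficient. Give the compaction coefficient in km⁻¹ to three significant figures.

0.411 km⁻¹

Athy: n(Z) = n₀ e^(−βZ) ⇒ n₁/n₂ = e^{β(Z₂−Z₁)} ⇒ β = ln(n₁/n₂)/(Z₂−Z₁)
β = ln(0.317/0.171) / (2.8 − 1.3) = ln(1.854) / 1.5 = 0.6172 / 1.5 = 0.4115 km⁻¹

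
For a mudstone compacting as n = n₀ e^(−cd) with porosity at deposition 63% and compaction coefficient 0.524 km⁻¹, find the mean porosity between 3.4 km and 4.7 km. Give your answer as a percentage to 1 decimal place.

⟨n⟩ = (1/(d₂−d₁)) ∫ n₀ e^(−cd) dd = n₀·(e^(−c·d₁) − e^(−c·d₂)) / (c·(d₂−d₁))
e^(−0.524×3.4) = 0.1684; e^(−0.524×4.7) = 0.0852
⟨n⟩ = 0.63 × (0.1684 − 0.0852) / (0.524 × 1.3) = 0.63 × 0.1221 = 0.0769

7.7%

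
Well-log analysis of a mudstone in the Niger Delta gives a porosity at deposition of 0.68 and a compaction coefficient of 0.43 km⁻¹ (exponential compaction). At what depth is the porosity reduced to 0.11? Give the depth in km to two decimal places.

Invert Athy's law: z = ln(φ₀/φ) / β
z = ln(0.68/0.11) / 0.43 = ln(6.182) / 0.43 = 1.8216 / 0.43 = 4.236 km

4.24 km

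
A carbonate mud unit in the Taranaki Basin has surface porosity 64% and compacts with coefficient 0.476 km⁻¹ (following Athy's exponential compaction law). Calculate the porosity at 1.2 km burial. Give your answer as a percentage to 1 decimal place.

36.2%

n = n₀·exp(−k·d) = 0.64 × exp(−0.476 × 1.2) = 0.64 × exp(−0.5712)
  = 0.64 × 0.5648 = 0.3615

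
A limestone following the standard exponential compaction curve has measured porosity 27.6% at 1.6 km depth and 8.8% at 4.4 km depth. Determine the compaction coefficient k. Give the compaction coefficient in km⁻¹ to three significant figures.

Athy: n(d) = n₀ e^(−kd) ⇒ n₁/n₂ = e^{k(d₂−d₁)} ⇒ k = ln(n₁/n₂)/(d₂−d₁)
k = ln(0.276/0.088) / (4.4 − 1.6) = ln(3.136) / 2.8 = 1.1431 / 2.8 = 0.4082 km⁻¹

0.408 km⁻¹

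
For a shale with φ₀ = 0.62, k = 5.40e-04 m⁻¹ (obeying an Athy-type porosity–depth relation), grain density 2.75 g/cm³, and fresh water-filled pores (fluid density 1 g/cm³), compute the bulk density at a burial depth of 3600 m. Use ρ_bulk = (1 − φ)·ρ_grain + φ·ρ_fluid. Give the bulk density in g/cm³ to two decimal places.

Working in km (1 km = 1000 m; k in km⁻¹ = k in m⁻¹ × 1000):
Porosity at depth: φ = 0.62·exp(−0.54×3.6) = 0.62×0.1431 = 0.0887
Bulk density: ρ_b = (1−φ)ρ_g + φ·ρ_f = 0.9113×2.75 + 0.0887×1
       = 2.506 + 0.089 = 2.595 g/cm³

2.59 g/cm³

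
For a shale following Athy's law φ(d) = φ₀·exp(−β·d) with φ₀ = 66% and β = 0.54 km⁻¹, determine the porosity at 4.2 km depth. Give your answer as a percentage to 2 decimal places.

φ = φ₀·exp(−β·d) = 0.66 × exp(−0.54 × 4.2) = 0.66 × exp(−2.268)
  = 0.66 × 0.1035 = 0.0683

6.83%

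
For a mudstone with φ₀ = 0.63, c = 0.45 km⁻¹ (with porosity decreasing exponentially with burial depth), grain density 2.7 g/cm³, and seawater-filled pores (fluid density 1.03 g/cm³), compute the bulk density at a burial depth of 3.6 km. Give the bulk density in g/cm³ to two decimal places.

2.49 g/cm³

Porosity at depth: φ = 0.63·exp(−0.45×3.6) = 0.63×0.1979 = 0.1247
Bulk density: ρ_b = (1−φ)ρ_g + φ·ρ_f = 0.8753×2.7 + 0.1247×1.03
       = 2.363 + 0.128 = 2.492 g/cm³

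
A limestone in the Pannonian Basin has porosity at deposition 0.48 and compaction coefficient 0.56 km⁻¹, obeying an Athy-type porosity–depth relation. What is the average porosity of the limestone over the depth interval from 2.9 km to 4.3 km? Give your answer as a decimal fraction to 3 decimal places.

0.066

⟨phi⟩ = (1/(d₂−d₁)) ∫ phi₀ e^(−βd) dd = phi₀·(e^(−β·d₁) − e^(−β·d₂)) / (β·(d₂−d₁))
e^(−0.56×2.9) = 0.1971; e^(−0.56×4.3) = 0.0900
⟨phi⟩ = 0.48 × (0.1971 − 0.0900) / (0.56 × 1.4) = 0.48 × 0.1366 = 0.0656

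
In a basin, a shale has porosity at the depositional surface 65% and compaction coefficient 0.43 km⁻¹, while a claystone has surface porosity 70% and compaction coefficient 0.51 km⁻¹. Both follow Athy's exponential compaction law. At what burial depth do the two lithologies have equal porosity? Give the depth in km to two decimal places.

0.93 km

Set n₀ₐ e^(−βₐz) = n₀ᵦ e^(−βᵦz) ⇒ ln(n₀ₐ/n₀ᵦ) = (βₐ − βᵦ)·z
z = ln(0.65/0.7) / (0.43 − 0.51) = -0.0741 / -0.08 = 0.926 km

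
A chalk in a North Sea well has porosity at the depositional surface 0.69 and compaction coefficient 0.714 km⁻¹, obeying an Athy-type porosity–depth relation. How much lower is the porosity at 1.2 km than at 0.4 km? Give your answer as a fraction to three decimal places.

φ(0.4) = 0.69·e^(−0.714×0.4) = 0.5186
φ(1.2) = 0.69·e^(−0.714×1.2) = 0.2929
Δφ = 0.5186 − 0.2929 = 0.2257

0.226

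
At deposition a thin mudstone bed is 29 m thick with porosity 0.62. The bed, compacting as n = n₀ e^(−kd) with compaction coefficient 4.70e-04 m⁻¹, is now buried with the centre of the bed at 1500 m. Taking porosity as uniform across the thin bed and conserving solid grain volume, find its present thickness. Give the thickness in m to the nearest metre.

16 m

Working in km (1 km = 1000 m; k in km⁻¹ = k in m⁻¹ × 1000):
Porosity at 1.5 km: n = 0.62·exp(−0.47×1.5) = 0.3063
Solid-volume conservation: h(1−n) = h₀(1−n₀) ⇒ h = h₀·(1−n₀)/(1−n)
h = 0.029 × (1 − 0.62)/(1 − 0.3063) = 0.029 × 0.5478 = 0.0159 km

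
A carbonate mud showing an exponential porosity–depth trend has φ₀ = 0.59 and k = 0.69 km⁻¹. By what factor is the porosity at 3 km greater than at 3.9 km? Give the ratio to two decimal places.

1.86

φ(z₁)/φ(z₂) = e^(−k·z₁)/e^(−k·z₂) = e^{k(z₂−z₁)}
= exp(0.69 × 0.9) = exp(0.621) = 1.8608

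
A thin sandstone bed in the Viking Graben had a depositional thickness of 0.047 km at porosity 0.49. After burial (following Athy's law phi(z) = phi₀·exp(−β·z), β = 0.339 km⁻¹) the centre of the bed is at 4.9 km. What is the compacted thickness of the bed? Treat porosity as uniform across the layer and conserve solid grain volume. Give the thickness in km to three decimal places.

Porosity at 4.9 km: phi = 0.49·exp(−0.339×4.9) = 0.0931
Solid-volume conservation: h(1−phi) = h₀(1−phi₀) ⇒ h = h₀·(1−phi₀)/(1−phi)
h = 0.047 × (1 − 0.49)/(1 − 0.0931) = 0.047 × 0.5623 = 0.0264 km

0.026 km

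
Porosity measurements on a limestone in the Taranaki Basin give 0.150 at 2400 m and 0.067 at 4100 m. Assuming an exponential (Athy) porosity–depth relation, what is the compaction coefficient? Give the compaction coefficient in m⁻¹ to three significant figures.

0.000474 m⁻¹

Working in km (1 km = 1000 m; β in km⁻¹ = β in m⁻¹ × 1000):
Athy: phi(Z) = phi₀ e^(−βZ) ⇒ phi₁/phi₂ = e^{β(Z₂−Z₁)} ⇒ β = ln(phi₁/phi₂)/(Z₂−Z₁)
β = ln(0.15/0.067) / (4.1 − 2.4) = ln(2.239) / 1.7 = 0.8059 / 1.7 = 0.4741 km⁻¹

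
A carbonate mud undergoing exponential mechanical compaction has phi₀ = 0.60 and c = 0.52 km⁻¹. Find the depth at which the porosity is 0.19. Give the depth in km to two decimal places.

2.21 km

Invert Athy's law: z = ln(phi₀/phi) / c
z = ln(0.6/0.19) / 0.52 = ln(3.158) / 0.52 = 1.1499 / 0.52 = 2.211 km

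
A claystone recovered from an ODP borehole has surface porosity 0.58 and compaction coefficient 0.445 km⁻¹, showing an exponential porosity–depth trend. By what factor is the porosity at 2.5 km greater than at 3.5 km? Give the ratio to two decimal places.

phi(Z₁)/phi(Z₂) = e^(−β·Z₁)/e^(−β·Z₂) = e^{β(Z₂−Z₁)}
= exp(0.445 × 1) = exp(0.445) = 1.5605

1.56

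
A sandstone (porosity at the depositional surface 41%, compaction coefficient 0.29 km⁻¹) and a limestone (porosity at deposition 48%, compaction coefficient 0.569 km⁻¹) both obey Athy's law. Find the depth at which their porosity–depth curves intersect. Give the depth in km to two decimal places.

0.56 km

Set phi₀ₐ e^(−kₐz) = phi₀ᵦ e^(−kᵦz) ⇒ ln(phi₀ₐ/phi₀ᵦ) = (kₐ − kᵦ)·z
z = ln(0.41/0.48) / (0.29 − 0.569) = -0.1576 / -0.279 = 0.565 km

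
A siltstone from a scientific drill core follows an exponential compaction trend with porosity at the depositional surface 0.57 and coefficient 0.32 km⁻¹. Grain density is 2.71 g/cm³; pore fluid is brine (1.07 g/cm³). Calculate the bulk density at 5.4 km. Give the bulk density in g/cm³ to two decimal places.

Porosity at depth: φ = 0.57·exp(−0.32×5.4) = 0.57×0.1776 = 0.1013
Bulk density: ρ_b = (1−φ)ρ_g + φ·ρ_f = 0.8987×2.71 + 0.1013×1.07
       = 2.436 + 0.108 = 2.544 g/cm³

2.54 g/cm³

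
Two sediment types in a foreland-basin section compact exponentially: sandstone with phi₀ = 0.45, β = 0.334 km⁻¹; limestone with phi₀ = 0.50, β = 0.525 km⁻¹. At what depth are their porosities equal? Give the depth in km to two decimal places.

Set phi₀ₐ e^(−βₐZ) = phi₀ᵦ e^(−βᵦZ) ⇒ ln(phi₀ₐ/phi₀ᵦ) = (βₐ − βᵦ)·Z
Z = ln(0.45/0.5) / (0.334 − 0.525) = -0.1054 / -0.191 = 0.552 km

0.55 km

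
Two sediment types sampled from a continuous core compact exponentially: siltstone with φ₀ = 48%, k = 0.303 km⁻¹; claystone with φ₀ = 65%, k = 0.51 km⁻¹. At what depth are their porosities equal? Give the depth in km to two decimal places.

1.46 km

Set φ₀ₐ e^(−kₐd) = φ₀ᵦ e^(−kᵦd) ⇒ ln(φ₀ₐ/φ₀ᵦ) = (kₐ − kᵦ)·d
d = ln(0.48/0.65) / (0.303 − 0.51) = -0.3032 / -0.207 = 1.465 km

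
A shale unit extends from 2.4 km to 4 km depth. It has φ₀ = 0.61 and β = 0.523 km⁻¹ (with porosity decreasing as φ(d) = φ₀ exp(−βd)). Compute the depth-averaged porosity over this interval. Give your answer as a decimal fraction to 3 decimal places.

0.118

⟨φ⟩ = (1/(d₂−d₁)) ∫ φ₀ e^(−βd) dd = φ₀·(e^(−β·d₁) − e^(−β·d₂)) / (β·(d₂−d₁))
e^(−0.523×2.4) = 0.2850; e^(−0.523×4) = 0.1234
⟨φ⟩ = 0.61 × (0.2850 − 0.1234) / (0.523 × 1.6) = 0.61 × 0.1931 = 0.1178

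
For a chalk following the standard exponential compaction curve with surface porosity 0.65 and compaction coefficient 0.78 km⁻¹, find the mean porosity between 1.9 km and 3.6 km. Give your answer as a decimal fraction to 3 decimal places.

0.082

⟨φ⟩ = (1/(z₂−z₁)) ∫ φ₀ e^(−cz) dz = φ₀·(e^(−c·z₁) − e^(−c·z₂)) / (c·(z₂−z₁))
e^(−0.78×1.9) = 0.2272; e^(−0.78×3.6) = 0.0603
⟨φ⟩ = 0.65 × (0.2272 − 0.0603) / (0.78 × 1.7) = 0.65 × 0.1258 = 0.0818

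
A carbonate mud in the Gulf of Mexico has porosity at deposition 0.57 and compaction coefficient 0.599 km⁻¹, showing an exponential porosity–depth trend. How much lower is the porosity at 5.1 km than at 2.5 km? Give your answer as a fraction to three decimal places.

0.101

phi(2.5) = 0.57·e^(−0.599×2.5) = 0.1275
phi(5.1) = 0.57·e^(−0.599×5.1) = 0.0269
Δphi = 0.1275 − 0.0269 = 0.1006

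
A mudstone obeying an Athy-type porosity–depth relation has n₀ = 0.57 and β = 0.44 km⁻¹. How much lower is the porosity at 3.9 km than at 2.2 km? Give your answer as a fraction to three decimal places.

0.114

n(2.2) = 0.57·e^(−0.44×2.2) = 0.2165
n(3.9) = 0.57·e^(−0.44×3.9) = 0.1025
Δn = 0.2165 − 0.1025 = 0.1140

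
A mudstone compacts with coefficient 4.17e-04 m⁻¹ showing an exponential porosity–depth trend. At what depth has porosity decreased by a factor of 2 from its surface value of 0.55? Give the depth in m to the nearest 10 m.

1660 m

Working in km (1 km = 1000 m; k in km⁻¹ = k in m⁻¹ × 1000):
φ/φ₀ = 1/2 ⇒ exp(−k·Z) = 1/2 ⇒ Z = ln(2) / k
Z = 0.6931 / 0.417 = 1.662 km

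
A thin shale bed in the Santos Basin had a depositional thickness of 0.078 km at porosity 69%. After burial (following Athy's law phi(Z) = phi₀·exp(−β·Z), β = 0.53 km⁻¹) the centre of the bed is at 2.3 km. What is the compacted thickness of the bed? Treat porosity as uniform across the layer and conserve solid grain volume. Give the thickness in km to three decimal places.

0.030 km

Porosity at 2.3 km: phi = 0.69·exp(−0.53×2.3) = 0.2039
Solid-volume conservation: h(1−phi) = h₀(1−phi₀) ⇒ h = h₀·(1−phi₀)/(1−phi)
h = 0.078 × (1 − 0.69)/(1 − 0.2039) = 0.078 × 0.3894 = 0.0304 km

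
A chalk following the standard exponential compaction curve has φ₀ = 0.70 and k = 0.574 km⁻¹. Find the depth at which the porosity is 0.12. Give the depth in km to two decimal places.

Invert Athy's law: Z = ln(φ₀/φ) / k
Z = ln(0.7/0.12) / 0.574 = ln(5.833) / 0.574 = 1.7636 / 0.574 = 3.072 km

3.07 km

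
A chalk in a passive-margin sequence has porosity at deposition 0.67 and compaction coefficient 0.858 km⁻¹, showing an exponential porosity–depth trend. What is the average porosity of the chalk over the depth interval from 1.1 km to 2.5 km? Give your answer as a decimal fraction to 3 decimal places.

⟨φ⟩ = (1/(z₂−z₁)) ∫ φ₀ e^(−cz) dz = φ₀·(e^(−c·z₁) − e^(−c·z₂)) / (c·(z₂−z₁))
e^(−0.858×1.1) = 0.3891; e^(−0.858×2.5) = 0.1171
⟨φ⟩ = 0.67 × (0.3891 − 0.1171) / (0.858 × 1.4) = 0.67 × 0.2265 = 0.1518

0.152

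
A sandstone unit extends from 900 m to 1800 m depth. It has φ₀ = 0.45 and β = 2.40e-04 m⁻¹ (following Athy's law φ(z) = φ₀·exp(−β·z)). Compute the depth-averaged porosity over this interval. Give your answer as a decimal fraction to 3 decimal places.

Working in km (1 km = 1000 m; β in km⁻¹ = β in m⁻¹ × 1000):
⟨φ⟩ = (1/(z₂−z₁)) ∫ φ₀ e^(−βz) dz = φ₀·(e^(−β·z₁) − e^(−β·z₂)) / (β·(z₂−z₁))
e^(−0.24×0.9) = 0.8057; e^(−0.24×1.8) = 0.6492
⟨φ⟩ = 0.45 × (0.8057 − 0.6492) / (0.24 × 0.9) = 0.45 × 0.7247 = 0.3261

0.326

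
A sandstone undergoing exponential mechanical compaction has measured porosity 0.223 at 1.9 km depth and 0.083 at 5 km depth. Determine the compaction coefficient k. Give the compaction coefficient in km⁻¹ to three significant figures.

0.319 km⁻¹

Athy: φ(Z) = φ₀ e^(−kZ) ⇒ φ₁/φ₂ = e^{k(Z₂−Z₁)} ⇒ k = ln(φ₁/φ₂)/(Z₂−Z₁)
k = ln(0.223/0.083) / (5 − 1.9) = ln(2.687) / 3.1 = 0.9883 / 3.1 = 0.3188 km⁻¹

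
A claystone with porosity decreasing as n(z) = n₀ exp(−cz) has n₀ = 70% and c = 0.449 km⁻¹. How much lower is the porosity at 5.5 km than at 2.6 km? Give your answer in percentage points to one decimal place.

15.9 percentage points

n(2.6) = 0.7·e^(−0.449×2.6) = 0.2178
n(5.5) = 0.7·e^(−0.449×5.5) = 0.0592
Δn = 0.2178 − 0.0592 = 0.1586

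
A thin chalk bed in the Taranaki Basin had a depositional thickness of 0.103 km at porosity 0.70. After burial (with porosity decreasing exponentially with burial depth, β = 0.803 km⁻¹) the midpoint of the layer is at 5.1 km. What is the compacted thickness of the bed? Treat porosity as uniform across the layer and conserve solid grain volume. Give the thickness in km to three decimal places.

Porosity at 5.1 km: n = 0.7·exp(−0.803×5.1) = 0.0117
Solid-volume conservation: h(1−n) = h₀(1−n₀) ⇒ h = h₀·(1−n₀)/(1−n)
h = 0.103 × (1 − 0.7)/(1 − 0.0117) = 0.103 × 0.3035 = 0.0313 km

0.031 km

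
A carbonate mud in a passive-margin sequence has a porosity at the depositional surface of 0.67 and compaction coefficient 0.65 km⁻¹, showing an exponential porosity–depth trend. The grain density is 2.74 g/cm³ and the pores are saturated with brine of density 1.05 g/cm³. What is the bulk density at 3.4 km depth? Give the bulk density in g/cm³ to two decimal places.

2.62 g/cm³

Porosity at depth: φ = 0.67·exp(−0.65×3.4) = 0.67×0.1097 = 0.0735
Bulk density: ρ_b = (1−φ)ρ_g + φ·ρ_f = 0.9265×2.74 + 0.0735×1.05
       = 2.539 + 0.077 = 2.616 g/cm³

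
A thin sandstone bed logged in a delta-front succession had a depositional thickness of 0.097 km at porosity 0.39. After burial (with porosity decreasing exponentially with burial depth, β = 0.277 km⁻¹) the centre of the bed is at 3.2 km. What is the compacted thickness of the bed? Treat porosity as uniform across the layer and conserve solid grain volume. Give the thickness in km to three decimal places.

0.071 km

Porosity at 3.2 km: φ = 0.39·exp(−0.277×3.2) = 0.1607
Solid-volume conservation: h(1−φ) = h₀(1−φ₀) ⇒ h = h₀·(1−φ₀)/(1−φ)
h = 0.097 × (1 − 0.39)/(1 − 0.1607) = 0.097 × 0.7268 = 0.0705 km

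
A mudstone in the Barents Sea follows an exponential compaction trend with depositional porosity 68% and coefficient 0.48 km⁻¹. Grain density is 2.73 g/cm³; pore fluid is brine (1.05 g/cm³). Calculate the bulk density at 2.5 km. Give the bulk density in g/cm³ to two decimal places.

Porosity at depth: φ = 0.68·exp(−0.48×2.5) = 0.68×0.3012 = 0.2048
Bulk density: ρ_b = (1−φ)ρ_g + φ·ρ_f = 0.7952×2.73 + 0.2048×1.05
       = 2.171 + 0.215 = 2.386 g/cm³

2.39 g/cm³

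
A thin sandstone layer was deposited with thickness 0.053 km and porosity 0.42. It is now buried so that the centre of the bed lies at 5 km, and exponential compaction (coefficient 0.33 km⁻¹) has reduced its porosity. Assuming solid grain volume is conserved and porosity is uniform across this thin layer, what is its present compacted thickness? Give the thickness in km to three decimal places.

0.033 km

Porosity at 5 km: φ = 0.42·exp(−0.33×5) = 0.0807
Solid-volume conservation: h(1−φ) = h₀(1−φ₀) ⇒ h = h₀·(1−φ₀)/(1−φ)
h = 0.053 × (1 − 0.42)/(1 − 0.0807) = 0.053 × 0.6309 = 0.0334 km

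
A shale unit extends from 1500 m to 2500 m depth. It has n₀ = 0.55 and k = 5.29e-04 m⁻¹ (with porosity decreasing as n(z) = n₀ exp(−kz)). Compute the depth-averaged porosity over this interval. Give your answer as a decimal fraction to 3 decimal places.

Working in km (1 km = 1000 m; k in km⁻¹ = k in m⁻¹ × 1000):
⟨n⟩ = (1/(z₂−z₁)) ∫ n₀ e^(−kz) dz = n₀·(e^(−k·z₁) − e^(−k·z₂)) / (k·(z₂−z₁))
e^(−0.529×1.5) = 0.4523; e^(−0.529×2.5) = 0.2665
⟨n⟩ = 0.55 × (0.4523 − 0.2665) / (0.529 × 1) = 0.55 × 0.3512 = 0.1932

0.193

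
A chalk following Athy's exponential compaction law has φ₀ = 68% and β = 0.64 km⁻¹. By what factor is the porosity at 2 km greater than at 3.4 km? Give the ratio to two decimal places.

φ(d₁)/φ(d₂) = e^(−β·d₁)/e^(−β·d₂) = e^{β(d₂−d₁)}
= exp(0.64 × 1.4) = exp(0.896) = 2.4498

2.45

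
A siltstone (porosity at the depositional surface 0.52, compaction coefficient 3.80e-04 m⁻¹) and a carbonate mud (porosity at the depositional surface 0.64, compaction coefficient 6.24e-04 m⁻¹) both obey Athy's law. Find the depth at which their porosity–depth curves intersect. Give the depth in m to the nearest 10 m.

850 m

Working in km (1 km = 1000 m; k in km⁻¹ = k in m⁻¹ × 1000):
Set phi₀ₐ e^(−kₐz) = phi₀ᵦ e^(−kᵦz) ⇒ ln(phi₀ₐ/phi₀ᵦ) = (kₐ − kᵦ)·z
z = ln(0.52/0.64) / (0.38 − 0.624) = -0.2076 / -0.244 = 0.851 km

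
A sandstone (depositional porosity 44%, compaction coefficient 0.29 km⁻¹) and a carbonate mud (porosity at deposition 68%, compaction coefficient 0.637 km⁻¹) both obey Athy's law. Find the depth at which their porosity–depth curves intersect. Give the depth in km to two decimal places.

1.25 km

Set n₀ₐ e^(−βₐd) = n₀ᵦ e^(−βᵦd) ⇒ ln(n₀ₐ/n₀ᵦ) = (βₐ − βᵦ)·d
d = ln(0.44/0.68) / (0.29 − 0.637) = -0.4353 / -0.347 = 1.255 km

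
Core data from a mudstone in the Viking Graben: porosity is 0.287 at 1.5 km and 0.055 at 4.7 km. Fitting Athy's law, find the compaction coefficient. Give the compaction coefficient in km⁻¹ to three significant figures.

Athy: φ(Z) = φ₀ e^(−cZ) ⇒ φ₁/φ₂ = e^{c(Z₂−Z₁)} ⇒ c = ln(φ₁/φ₂)/(Z₂−Z₁)
c = ln(0.287/0.055) / (4.7 − 1.5) = ln(5.218) / 3.2 = 1.6521 / 3.2 = 0.5163 km⁻¹

0.516 km⁻¹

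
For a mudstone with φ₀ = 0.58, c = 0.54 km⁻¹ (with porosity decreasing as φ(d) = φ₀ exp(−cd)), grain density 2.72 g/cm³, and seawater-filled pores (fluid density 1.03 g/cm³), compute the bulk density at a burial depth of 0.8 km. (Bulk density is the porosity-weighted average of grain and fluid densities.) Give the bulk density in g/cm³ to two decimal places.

Porosity at depth: φ = 0.58·exp(−0.54×0.8) = 0.58×0.6492 = 0.3765
Bulk density: ρ_b = (1−φ)ρ_g + φ·ρ_f = 0.6235×2.72 + 0.3765×1.03
       = 1.696 + 0.388 = 2.084 g/cm³

2.08 g/cm³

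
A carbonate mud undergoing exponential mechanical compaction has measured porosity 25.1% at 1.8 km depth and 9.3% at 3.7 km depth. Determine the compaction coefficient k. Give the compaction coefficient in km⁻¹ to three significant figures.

Athy: phi(z) = phi₀ e^(−kz) ⇒ phi₁/phi₂ = e^{k(z₂−z₁)} ⇒ k = ln(phi₁/phi₂)/(z₂−z₁)
k = ln(0.251/0.093) / (3.7 − 1.8) = ln(2.699) / 1.9 = 0.9929 / 1.9 = 0.5226 km⁻¹

0.523 km⁻¹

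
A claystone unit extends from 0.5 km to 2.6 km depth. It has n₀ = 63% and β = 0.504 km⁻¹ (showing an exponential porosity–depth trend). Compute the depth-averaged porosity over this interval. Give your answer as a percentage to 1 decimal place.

⟨n⟩ = (1/(z₂−z₁)) ∫ n₀ e^(−βz) dz = n₀·(e^(−β·z₁) − e^(−β·z₂)) / (β·(z₂−z₁))
e^(−0.504×0.5) = 0.7772; e^(−0.504×2.6) = 0.2697
⟨n⟩ = 0.63 × (0.7772 − 0.2697) / (0.504 × 2.1) = 0.63 × 0.4795 = 0.3021

30.2%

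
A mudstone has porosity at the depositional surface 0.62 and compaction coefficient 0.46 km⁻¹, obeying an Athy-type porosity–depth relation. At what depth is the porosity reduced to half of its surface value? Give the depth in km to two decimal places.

1.51 km

n/n₀ = 1/2 ⇒ exp(−β·d) = 1/2 ⇒ d = ln(2) / β
d = 0.6931 / 0.46 = 1.507 km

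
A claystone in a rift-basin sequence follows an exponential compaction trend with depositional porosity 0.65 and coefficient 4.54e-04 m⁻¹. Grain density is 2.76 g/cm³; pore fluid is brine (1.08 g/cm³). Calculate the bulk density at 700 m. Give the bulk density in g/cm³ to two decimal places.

Working in km (1 km = 1000 m; k in km⁻¹ = k in m⁻¹ × 1000):
Porosity at depth: φ = 0.65·exp(−0.454×0.7) = 0.65×0.7277 = 0.4730
Bulk density: ρ_b = (1−φ)ρ_g + φ·ρ_f = 0.5270×2.76 + 0.4730×1.08
       = 1.454 + 0.511 = 1.965 g/cm³

1.97 g/cm³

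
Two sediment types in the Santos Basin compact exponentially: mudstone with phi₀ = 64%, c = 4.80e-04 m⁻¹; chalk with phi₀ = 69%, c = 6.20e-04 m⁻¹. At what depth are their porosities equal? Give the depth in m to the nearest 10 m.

Working in km (1 km = 1000 m; c in km⁻¹ = c in m⁻¹ × 1000):
Set phi₀ₐ e^(−cₐZ) = phi₀ᵦ e^(−cᵦZ) ⇒ ln(phi₀ₐ/phi₀ᵦ) = (cₐ − cᵦ)·Z
Z = ln(0.64/0.69) / (0.48 − 0.62) = -0.0752 / -0.14 = 0.537 km

540 m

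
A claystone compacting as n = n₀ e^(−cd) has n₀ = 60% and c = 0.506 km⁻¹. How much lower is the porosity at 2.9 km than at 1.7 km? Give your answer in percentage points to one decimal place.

n(1.7) = 0.6·e^(−0.506×1.7) = 0.2538
n(2.9) = 0.6·e^(−0.506×2.9) = 0.1383
Δn = 0.2538 − 0.1383 = 0.1155

11.6 percentage points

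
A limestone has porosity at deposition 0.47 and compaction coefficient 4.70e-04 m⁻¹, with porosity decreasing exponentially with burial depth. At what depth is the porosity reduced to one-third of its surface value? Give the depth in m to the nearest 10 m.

2340 m

Working in km (1 km = 1000 m; k in km⁻¹ = k in m⁻¹ × 1000):
n/n₀ = 1/3 ⇒ exp(−k·Z) = 1/3 ⇒ Z = ln(3) / k
Z = 1.0986 / 0.47 = 2.337 km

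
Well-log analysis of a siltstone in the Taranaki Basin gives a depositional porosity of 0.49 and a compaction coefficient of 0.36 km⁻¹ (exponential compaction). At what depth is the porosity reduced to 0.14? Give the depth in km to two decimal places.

3.48 km

Invert Athy's law: Z = ln(φ₀/φ) / c
Z = ln(0.49/0.14) / 0.36 = ln(3.5) / 0.36 = 1.2528 / 0.36 = 3.480 km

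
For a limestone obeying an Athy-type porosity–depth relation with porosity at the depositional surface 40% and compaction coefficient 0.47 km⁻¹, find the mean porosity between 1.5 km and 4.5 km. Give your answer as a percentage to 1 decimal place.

10.6%

⟨phi⟩ = (1/(Z₂−Z₁)) ∫ phi₀ e^(−cZ) dZ = phi₀·(e^(−c·Z₁) − e^(−c·Z₂)) / (c·(Z₂−Z₁))
e^(−0.47×1.5) = 0.4941; e^(−0.47×4.5) = 0.1206
⟨phi⟩ = 0.4 × (0.4941 − 0.1206) / (0.47 × 3) = 0.4 × 0.2649 = 0.1060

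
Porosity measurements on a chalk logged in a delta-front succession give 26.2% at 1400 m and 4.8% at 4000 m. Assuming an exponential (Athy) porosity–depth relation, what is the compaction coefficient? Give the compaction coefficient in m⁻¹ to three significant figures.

Working in km (1 km = 1000 m; k in km⁻¹ = k in m⁻¹ × 1000):
Athy: phi(Z) = phi₀ e^(−kZ) ⇒ phi₁/phi₂ = e^{k(Z₂−Z₁)} ⇒ k = ln(phi₁/phi₂)/(Z₂−Z₁)
k = ln(0.262/0.048) / (4 − 1.4) = ln(5.458) / 2.6 = 1.6971 / 2.6 = 0.6527 km⁻¹

0.000653 m⁻¹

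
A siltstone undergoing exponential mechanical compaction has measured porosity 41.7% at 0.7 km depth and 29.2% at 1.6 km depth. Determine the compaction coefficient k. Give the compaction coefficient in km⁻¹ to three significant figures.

0.396 km⁻¹

Athy: φ(d) = φ₀ e^(−kd) ⇒ φ₁/φ₂ = e^{k(d₂−d₁)} ⇒ k = ln(φ₁/φ₂)/(d₂−d₁)
k = ln(0.417/0.292) / (1.6 − 0.7) = ln(1.428) / 0.9 = 0.3563 / 0.9 = 0.3959 km⁻¹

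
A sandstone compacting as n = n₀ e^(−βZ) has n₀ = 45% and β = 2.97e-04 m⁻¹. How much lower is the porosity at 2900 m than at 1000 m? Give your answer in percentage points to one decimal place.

14.4 percentage points

Working in km (1 km = 1000 m; β in km⁻¹ = β in m⁻¹ × 1000):
n(1) = 0.45·e^(−0.297×1) = 0.3344
n(2.9) = 0.45·e^(−0.297×2.9) = 0.1902
Δn = 0.3344 − 0.1902 = 0.1442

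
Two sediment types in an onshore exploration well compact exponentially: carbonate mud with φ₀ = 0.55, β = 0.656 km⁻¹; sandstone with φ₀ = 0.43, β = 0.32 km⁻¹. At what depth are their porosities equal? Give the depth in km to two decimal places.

Set φ₀ₐ e^(−βₐZ) = φ₀ᵦ e^(−βᵦZ) ⇒ ln(φ₀ₐ/φ₀ᵦ) = (βₐ − βᵦ)·Z
Z = ln(0.55/0.43) / (0.656 − 0.32) = 0.2461 / 0.336 = 0.733 km

0.73 km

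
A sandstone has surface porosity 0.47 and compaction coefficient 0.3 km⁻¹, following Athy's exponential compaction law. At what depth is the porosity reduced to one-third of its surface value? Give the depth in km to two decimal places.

φ/φ₀ = 1/3 ⇒ exp(−β·z) = 1/3 ⇒ z = ln(3) / β
z = 1.0986 / 0.3 = 3.662 km

3.66 km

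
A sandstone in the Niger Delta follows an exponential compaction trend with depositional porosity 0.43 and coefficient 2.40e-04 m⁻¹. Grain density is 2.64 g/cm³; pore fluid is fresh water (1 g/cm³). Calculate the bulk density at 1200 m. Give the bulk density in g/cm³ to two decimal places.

Working in km (1 km = 1000 m; k in km⁻¹ = k in m⁻¹ × 1000):
Porosity at depth: phi = 0.43·exp(−0.24×1.2) = 0.43×0.7498 = 0.3224
Bulk density: ρ_b = (1−phi)ρ_g + phi·ρ_f = 0.6776×2.64 + 0.3224×1
       = 1.789 + 0.322 = 2.111 g/cm³

2.11 g/cm³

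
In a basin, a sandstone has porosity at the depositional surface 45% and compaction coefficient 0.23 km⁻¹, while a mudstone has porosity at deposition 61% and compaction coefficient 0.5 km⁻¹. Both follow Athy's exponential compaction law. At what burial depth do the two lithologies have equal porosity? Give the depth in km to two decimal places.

1.13 km

Set phi₀ₐ e^(−βₐz) = phi₀ᵦ e^(−βᵦz) ⇒ ln(phi₀ₐ/phi₀ᵦ) = (βₐ − βᵦ)·z
z = ln(0.45/0.61) / (0.23 − 0.5) = -0.3042 / -0.27 = 1.127 km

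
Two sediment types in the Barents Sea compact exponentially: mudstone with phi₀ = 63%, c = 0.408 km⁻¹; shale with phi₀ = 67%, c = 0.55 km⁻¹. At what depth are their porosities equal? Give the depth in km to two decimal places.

Set phi₀ₐ e^(−cₐZ) = phi₀ᵦ e^(−cᵦZ) ⇒ ln(phi₀ₐ/phi₀ᵦ) = (cₐ − cᵦ)·Z
Z = ln(0.63/0.67) / (0.408 − 0.55) = -0.0616 / -0.142 = 0.434 km

0.43 km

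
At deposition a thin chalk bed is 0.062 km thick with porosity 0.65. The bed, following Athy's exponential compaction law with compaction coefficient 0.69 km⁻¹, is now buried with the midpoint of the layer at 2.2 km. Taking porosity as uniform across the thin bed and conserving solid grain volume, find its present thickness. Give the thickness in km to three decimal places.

Porosity at 2.2 km: φ = 0.65·exp(−0.69×2.2) = 0.1424
Solid-volume conservation: h(1−φ) = h₀(1−φ₀) ⇒ h = h₀·(1−φ₀)/(1−φ)
h = 0.062 × (1 − 0.65)/(1 − 0.1424) = 0.062 × 0.4081 = 0.0253 km

0.025 km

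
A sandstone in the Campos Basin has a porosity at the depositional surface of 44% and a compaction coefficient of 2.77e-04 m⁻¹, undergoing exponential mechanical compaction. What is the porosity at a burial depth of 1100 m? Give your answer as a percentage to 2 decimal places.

Working in km (1 km = 1000 m; c in km⁻¹ = c in m⁻¹ × 1000):
phi = phi₀·exp(−c·Z) = 0.44 × exp(−0.277 × 1.1) = 0.44 × exp(−0.3047)
  = 0.44 × 0.7373 = 0.3244

32.44%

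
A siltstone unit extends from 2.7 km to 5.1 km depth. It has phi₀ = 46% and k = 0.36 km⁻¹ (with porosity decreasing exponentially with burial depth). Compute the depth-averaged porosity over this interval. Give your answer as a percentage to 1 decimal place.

⟨phi⟩ = (1/(d₂−d₁)) ∫ phi₀ e^(−kd) dd = phi₀·(e^(−k·d₁) − e^(−k·d₂)) / (k·(d₂−d₁))
e^(−0.36×2.7) = 0.3783; e^(−0.36×5.1) = 0.1595
⟨phi⟩ = 0.46 × (0.3783 − 0.1595) / (0.36 × 2.4) = 0.46 × 0.2533 = 0.1165

11.7%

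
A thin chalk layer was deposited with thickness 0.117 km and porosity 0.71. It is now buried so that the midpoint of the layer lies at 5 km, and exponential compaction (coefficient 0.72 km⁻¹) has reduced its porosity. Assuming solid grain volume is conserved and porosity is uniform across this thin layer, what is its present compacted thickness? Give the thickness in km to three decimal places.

0.035 km

Porosity at 5 km: n = 0.71·exp(−0.72×5) = 0.0194
Solid-volume conservation: h(1−n) = h₀(1−n₀) ⇒ h = h₀·(1−n₀)/(1−n)
h = 0.117 × (1 − 0.71)/(1 − 0.0194) = 0.117 × 0.2957 = 0.0346 km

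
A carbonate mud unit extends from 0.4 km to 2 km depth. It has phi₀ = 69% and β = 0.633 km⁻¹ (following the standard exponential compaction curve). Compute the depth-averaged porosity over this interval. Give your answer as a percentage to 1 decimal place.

33.7%

⟨phi⟩ = (1/(d₂−d₁)) ∫ phi₀ e^(−βd) dd = phi₀·(e^(−β·d₁) − e^(−β·d₂)) / (β·(d₂−d₁))
e^(−0.633×0.4) = 0.7763; e^(−0.633×2) = 0.2820
⟨phi⟩ = 0.69 × (0.7763 − 0.2820) / (0.633 × 1.6) = 0.69 × 0.4881 = 0.3368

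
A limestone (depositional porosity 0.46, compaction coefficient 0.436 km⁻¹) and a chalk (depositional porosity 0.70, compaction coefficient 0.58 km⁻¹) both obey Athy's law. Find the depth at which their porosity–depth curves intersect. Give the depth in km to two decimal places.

Set φ₀ₐ e^(−βₐd) = φ₀ᵦ e^(−βᵦd) ⇒ ln(φ₀ₐ/φ₀ᵦ) = (βₐ − βᵦ)·d
d = ln(0.46/0.7) / (0.436 − 0.58) = -0.4199 / -0.144 = 2.916 km

2.92 km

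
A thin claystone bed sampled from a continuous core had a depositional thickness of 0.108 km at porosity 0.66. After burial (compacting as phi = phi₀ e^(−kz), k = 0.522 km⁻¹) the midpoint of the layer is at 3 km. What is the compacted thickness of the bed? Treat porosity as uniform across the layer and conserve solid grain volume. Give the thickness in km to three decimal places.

Porosity at 3 km: phi = 0.66·exp(−0.522×3) = 0.1379
Solid-volume conservation: h(1−phi) = h₀(1−phi₀) ⇒ h = h₀·(1−phi₀)/(1−phi)
h = 0.108 × (1 − 0.66)/(1 − 0.1379) = 0.108 × 0.3944 = 0.0426 km

0.043 km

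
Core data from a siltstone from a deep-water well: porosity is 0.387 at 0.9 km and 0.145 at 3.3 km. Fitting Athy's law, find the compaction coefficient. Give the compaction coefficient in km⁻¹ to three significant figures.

0.409 km⁻¹

Athy: n(z) = n₀ e^(−cz) ⇒ n₁/n₂ = e^{c(z₂−z₁)} ⇒ c = ln(n₁/n₂)/(z₂−z₁)
c = ln(0.387/0.145) / (3.3 − 0.9) = ln(2.669) / 2.4 = 0.9817 / 2.4 = 0.409 km⁻¹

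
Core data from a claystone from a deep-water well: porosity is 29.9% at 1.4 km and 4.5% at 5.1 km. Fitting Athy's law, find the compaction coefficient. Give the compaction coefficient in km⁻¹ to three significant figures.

0.512 km⁻¹

Athy: n(d) = n₀ e^(−kd) ⇒ n₁/n₂ = e^{k(d₂−d₁)} ⇒ k = ln(n₁/n₂)/(d₂−d₁)
k = ln(0.299/0.045) / (5.1 − 1.4) = ln(6.644) / 3.7 = 1.8938 / 3.7 = 0.5118 km⁻¹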